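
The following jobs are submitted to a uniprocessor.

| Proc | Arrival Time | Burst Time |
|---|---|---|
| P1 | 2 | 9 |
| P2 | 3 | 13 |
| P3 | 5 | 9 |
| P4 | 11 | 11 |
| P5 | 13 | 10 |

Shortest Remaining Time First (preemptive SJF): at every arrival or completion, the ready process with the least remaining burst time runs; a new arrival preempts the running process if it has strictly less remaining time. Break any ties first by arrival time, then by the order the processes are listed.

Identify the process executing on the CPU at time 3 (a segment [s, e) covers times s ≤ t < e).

P1

Schedule: | idle 0-2 | P1 2-11 | P3 11-20 | P5 20-30 | P4 30-41 | P2 41-54 |
Completion: P1=11  P2=54  P3=20  P4=41  P5=30
Turnaround (C−A): P1=9  P2=51  P3=15  P4=30  P5=17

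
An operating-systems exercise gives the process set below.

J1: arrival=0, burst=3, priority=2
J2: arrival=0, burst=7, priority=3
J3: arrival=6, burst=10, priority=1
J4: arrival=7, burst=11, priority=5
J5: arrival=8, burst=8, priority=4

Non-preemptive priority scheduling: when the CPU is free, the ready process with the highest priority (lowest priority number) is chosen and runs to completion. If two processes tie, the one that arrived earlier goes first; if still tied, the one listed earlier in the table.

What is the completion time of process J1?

Timeline: | J1 0-3 | J2 3-10 | J3 10-20 | J5 20-28 | J4 28-39 |
Completion: J1=3  J2=10  J3=20  J4=39  J5=28
Turnaround (C−A): J1=3  J2=10  J3=14  J4=32  J5=20

3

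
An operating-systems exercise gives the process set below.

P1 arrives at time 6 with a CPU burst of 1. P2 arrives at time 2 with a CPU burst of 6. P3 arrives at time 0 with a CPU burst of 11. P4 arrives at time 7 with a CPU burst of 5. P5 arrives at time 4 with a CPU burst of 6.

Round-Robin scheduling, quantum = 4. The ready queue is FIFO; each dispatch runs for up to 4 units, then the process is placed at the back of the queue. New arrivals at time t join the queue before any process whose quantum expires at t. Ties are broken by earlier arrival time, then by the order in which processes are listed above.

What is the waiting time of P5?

Schedule: | P3 0-4 | P2 4-8 | P5 8-12 | P3 12-16 | P1 16-17 | P4 17-21 | P2 21-23 | P5 23-25 | P3 25-28 | P4 28-29 |
Completion: P1=17  P2=23  P3=28  P4=29  P5=25
Turnaround (C−A): P1=11  P2=21  P3=28  P4=22  P5=21
Waiting(P5) = turnaround − burst = 21 − 6 = 15

15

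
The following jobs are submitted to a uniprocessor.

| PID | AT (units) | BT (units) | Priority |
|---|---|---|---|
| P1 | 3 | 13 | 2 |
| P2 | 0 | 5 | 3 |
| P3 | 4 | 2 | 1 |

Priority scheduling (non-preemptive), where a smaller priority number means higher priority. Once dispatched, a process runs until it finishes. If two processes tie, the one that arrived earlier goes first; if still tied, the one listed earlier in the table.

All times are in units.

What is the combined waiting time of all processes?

5

Timeline: | P2 0-5 | P3 5-7 | P1 7-20 |
Completion: P1=20  P2=5  P3=7
Waiting = turnaround − burst: P1=4, P2=0, P3=1
Total waiting = 4 + 0 + 1 = 5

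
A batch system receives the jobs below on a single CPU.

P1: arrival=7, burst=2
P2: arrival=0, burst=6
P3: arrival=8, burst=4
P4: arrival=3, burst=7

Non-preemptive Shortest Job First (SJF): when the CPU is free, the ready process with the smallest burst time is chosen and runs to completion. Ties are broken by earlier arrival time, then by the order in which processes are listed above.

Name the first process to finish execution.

P2

Timeline: | P2 0-6 | P4 6-13 | P1 13-15 | P3 15-19 |
Completion: P1=15  P2=6  P3=19  P4=13
Finish order: P2 → P4 → P1 → P3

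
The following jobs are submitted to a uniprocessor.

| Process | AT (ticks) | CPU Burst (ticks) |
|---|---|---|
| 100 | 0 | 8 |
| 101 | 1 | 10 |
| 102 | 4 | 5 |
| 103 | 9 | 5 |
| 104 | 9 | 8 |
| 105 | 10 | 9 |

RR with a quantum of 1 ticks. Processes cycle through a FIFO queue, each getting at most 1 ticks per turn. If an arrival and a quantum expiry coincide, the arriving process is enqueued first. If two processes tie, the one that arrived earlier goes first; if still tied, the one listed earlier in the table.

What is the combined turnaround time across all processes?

184

Schedule: | 100 0-1 | 101 1-2 | 100 2-3 | 101 3-4 | 100 4-5 | 102 5-6 | 101 6-7 | 100 7-8 | 102 8-9 | 101 9-10 | 100 10-11 | 103 11-12 | 104 12-13 | 102 13-14 | 105 14-15 | 101 15-16 | 100 16-17 | 103 17-18 | 104 18-19 | 102 19-20 | 105 20-21 | 101 21-22 | 100 22-23 | 103 23-24 | 104 24-25 | 102 25-26 | 105 26-27 | 101 27-28 | 100 28-29 | 103 29-30 | 104 30-31 | 105 31-32 | 101 32-33 | 103 33-34 | 104 34-35 | 105 35-36 | 101 36-37 | 104 37-38 | 105 38-39 | 101 39-40 | 104 40-41 | 105 41-42 | 104 42-43 | 105 43-45 |
Completion: 100=29  101=40  102=26  103=34  104=43  105=45
Turnaround (C−A): 100=29  101=39  102=22  103=25  104=34  105=35
Turnaround = completion − arrival: 100=29, 101=39, 102=22, 103=25, 104=34, 105=35
Total turnaround = 29 + 39 + 22 + 25 + 34 + 35 = 184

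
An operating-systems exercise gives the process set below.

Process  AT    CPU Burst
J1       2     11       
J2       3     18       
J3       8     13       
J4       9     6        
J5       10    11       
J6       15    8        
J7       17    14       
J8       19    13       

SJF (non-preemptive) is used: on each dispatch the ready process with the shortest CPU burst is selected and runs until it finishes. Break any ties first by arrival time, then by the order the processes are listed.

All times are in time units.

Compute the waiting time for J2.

Schedule: | idle 0-2 | J1 2-13 | J4 13-19 | J6 19-27 | J5 27-38 | J3 38-51 | J8 51-64 | J7 64-78 | J2 78-96 |
Completion: J1=13  J2=96  J3=51  J4=19  J5=38  J6=27  J7=78  J8=64
Turnaround (C−A): J1=11  J2=93  J3=43  J4=10  J5=28  J6=12  J7=61  J8=45
Waiting(J2) = turnaround − burst = 93 − 18 = 75

75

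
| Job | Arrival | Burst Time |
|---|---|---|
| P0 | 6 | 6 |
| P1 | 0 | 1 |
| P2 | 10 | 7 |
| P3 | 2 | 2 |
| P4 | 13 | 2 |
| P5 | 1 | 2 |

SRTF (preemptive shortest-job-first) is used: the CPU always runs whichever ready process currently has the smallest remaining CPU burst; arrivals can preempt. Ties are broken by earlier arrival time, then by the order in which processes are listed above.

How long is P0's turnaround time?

Gantt: | P1 0-1 | P5 1-3 | P3 3-5 | idle 5-6 | P0 6-12 | P2 12-13 | P4 13-15 | P2 15-21 |
Completion: P0=12  P1=1  P2=21  P3=5  P4=15  P5=3
Turnaround (C−A): P0=6  P1=1  P2=11  P3=3  P4=2  P5=2
Turnaround(P0) = completion − arrival = 12 − 6 = 6

6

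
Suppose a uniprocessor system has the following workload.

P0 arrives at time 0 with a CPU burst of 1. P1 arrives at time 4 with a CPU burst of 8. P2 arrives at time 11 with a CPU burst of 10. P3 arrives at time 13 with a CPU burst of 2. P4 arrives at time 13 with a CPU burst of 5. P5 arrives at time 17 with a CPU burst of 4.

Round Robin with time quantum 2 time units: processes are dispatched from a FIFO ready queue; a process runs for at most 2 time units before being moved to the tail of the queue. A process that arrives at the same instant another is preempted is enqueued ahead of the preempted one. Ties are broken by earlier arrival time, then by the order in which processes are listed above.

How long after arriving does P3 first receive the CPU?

1

Schedule: | P0 0-1 | idle 1-4 | P1 4-12 | P2 12-14 | P3 14-16 | P4 16-18 | P2 18-20 | P5 20-22 | P4 22-24 | P2 24-26 | P5 26-28 | P4 28-29 | P2 29-33 |
Completion: P0=1  P1=12  P2=33  P3=16  P4=29  P5=28
Turnaround (C−A): P0=1  P1=8  P2=22  P3=3  P4=16  P5=11
Response(P3) = first start − arrival = 14 − 13 = 1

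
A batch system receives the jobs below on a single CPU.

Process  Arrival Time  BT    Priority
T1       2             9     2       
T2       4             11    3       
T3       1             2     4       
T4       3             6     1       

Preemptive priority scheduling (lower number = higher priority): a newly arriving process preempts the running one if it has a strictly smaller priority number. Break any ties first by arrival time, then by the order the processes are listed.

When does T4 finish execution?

Gantt: | idle 0-1 | T3 1-2 | T1 2-3 | T4 3-9 | T1 9-17 | T2 17-28 | T3 28-29 |
Completion: T1=17  T2=28  T3=29  T4=9
Turnaround (C−A): T1=15  T2=24  T3=28  T4=6

9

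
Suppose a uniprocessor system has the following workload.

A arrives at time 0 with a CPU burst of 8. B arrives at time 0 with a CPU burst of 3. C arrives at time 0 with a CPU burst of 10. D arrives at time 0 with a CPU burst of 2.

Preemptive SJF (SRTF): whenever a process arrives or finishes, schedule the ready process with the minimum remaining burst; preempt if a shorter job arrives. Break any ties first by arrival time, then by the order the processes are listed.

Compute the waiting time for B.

Schedule: | D 0-2 | B 2-5 | A 5-13 | C 13-23 |
Completion: A=13  B=5  C=23  D=2
Turnaround (C−A): A=13  B=5  C=23  D=2
Waiting(B) = turnaround − burst = 5 − 3 = 2

2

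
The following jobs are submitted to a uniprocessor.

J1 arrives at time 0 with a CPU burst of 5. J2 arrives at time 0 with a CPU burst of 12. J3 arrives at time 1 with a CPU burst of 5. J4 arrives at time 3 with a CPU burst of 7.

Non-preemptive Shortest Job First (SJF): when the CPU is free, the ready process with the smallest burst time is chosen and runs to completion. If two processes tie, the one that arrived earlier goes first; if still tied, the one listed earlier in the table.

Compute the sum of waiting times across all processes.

28

Timeline: | J1 0-5 | J3 5-10 | J4 10-17 | J2 17-29 |
Completion: J1=5  J2=29  J3=10  J4=17
Waiting = turnaround − burst: J1=0, J2=17, J3=4, J4=7
Total waiting = 0 + 17 + 4 + 7 = 28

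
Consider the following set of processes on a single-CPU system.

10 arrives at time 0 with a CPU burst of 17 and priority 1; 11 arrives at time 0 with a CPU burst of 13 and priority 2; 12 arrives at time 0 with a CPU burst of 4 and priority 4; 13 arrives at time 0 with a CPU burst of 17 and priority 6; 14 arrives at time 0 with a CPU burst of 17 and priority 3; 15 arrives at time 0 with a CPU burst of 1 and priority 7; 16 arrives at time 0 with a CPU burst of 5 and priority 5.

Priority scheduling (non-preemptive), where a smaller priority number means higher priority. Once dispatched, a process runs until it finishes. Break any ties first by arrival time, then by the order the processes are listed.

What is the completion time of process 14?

47

Gantt: | 10 0-17 | 11 17-30 | 14 30-47 | 12 47-51 | 16 51-56 | 13 56-73 | 15 73-74 |
Completion: 10=17  11=30  12=51  13=73  14=47  15=74  16=56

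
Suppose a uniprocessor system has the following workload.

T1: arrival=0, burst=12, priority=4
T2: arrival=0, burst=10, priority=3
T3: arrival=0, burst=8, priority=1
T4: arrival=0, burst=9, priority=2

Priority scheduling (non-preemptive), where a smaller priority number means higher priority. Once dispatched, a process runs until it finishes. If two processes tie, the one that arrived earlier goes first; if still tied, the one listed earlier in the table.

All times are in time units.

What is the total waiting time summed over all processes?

Schedule: | T3 0-8 | T4 8-17 | T2 17-27 | T1 27-39 |
Completion: T1=39  T2=27  T3=8  T4=17
Turnaround (C−A): T1=39  T2=27  T3=8  T4=17
Waiting = turnaround − burst: T1=27, T2=17, T3=0, T4=8
Total waiting = 27 + 17 + 0 + 8 = 52

52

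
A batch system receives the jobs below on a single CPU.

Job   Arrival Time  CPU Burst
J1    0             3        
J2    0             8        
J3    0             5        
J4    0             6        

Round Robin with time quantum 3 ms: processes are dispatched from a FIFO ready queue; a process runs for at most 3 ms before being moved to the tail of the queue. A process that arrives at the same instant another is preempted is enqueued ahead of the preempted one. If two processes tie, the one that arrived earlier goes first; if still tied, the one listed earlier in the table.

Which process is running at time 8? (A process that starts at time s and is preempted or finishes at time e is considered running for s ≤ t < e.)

Gantt: | J1 0-3 | J2 3-6 | J3 6-9 | J4 9-12 | J2 12-15 | J3 15-17 | J4 17-20 | J2 20-22 |
Completion: J1=3  J2=22  J3=17  J4=20
Turnaround (C−A): J1=3  J2=22  J3=17  J4=20

J3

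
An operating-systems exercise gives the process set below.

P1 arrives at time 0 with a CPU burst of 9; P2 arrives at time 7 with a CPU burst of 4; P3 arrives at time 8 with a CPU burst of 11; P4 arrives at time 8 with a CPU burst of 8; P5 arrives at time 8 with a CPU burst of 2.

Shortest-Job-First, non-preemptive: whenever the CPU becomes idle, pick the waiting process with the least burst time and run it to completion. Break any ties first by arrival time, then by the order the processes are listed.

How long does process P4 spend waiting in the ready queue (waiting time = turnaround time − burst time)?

7

Timeline: | P1 0-9 | P5 9-11 | P2 11-15 | P4 15-23 | P3 23-34 |
Completion: P1=9  P2=15  P3=34  P4=23  P5=11
Turnaround (C−A): P1=9  P2=8  P3=26  P4=15  P5=3
Waiting(P4) = turnaround − burst = 15 − 8 = 7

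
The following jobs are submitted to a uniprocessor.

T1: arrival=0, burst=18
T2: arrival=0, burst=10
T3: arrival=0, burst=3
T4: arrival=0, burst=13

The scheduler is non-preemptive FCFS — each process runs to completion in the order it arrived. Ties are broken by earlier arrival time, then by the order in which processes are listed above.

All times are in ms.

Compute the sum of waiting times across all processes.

Schedule: | T1 0-18 | T2 18-28 | T3 28-31 | T4 31-44 |
Completion: T1=18  T2=28  T3=31  T4=44
Turnaround (C−A): T1=18  T2=28  T3=31  T4=44
Waiting = turnaround − burst: T1=0, T2=18, T3=28, T4=31
Total waiting = 0 + 18 + 28 + 31 = 77

77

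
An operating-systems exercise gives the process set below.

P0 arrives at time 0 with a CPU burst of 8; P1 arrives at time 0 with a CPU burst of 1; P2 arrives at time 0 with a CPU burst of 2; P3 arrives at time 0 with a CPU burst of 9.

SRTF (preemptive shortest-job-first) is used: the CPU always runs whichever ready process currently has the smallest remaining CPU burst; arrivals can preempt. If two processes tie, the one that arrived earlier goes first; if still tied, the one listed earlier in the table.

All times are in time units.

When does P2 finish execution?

3

Gantt: | P1 0-1 | P2 1-3 | P0 3-11 | P3 11-20 |
Completion: P0=11  P1=1  P2=3  P3=20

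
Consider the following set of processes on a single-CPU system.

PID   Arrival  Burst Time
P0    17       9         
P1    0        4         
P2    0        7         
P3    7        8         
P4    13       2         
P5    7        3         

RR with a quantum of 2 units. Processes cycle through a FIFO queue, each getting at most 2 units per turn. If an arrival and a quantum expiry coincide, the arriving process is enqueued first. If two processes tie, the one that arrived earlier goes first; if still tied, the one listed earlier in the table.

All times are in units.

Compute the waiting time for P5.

7

Gantt: | P1 0-2 | P2 2-4 | P1 4-6 | P2 6-8 | P3 8-10 | P5 10-12 | P2 12-14 | P3 14-16 | P5 16-17 | P4 17-19 | P2 19-20 | P3 20-22 | P0 22-24 | P3 24-26 | P0 26-33 |
Completion: P0=33  P1=6  P2=20  P3=26  P4=19  P5=17
Turnaround (C−A): P0=16  P1=6  P2=20  P3=19  P4=6  P5=10
Waiting(P5) = turnaround − burst = 10 − 3 = 7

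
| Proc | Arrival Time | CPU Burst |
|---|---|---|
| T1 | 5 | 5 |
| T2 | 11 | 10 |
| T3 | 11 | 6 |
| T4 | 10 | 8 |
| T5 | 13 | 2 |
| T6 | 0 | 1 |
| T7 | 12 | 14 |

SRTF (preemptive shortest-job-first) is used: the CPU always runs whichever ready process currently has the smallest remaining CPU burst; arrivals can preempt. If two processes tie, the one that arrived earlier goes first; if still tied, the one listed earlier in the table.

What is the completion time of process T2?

36

Schedule: | T6 0-1 | idle 1-5 | T1 5-10 | T4 10-11 | T3 11-13 | T5 13-15 | T3 15-19 | T4 19-26 | T2 26-36 | T7 36-50 |
Completion: T1=10  T2=36  T3=19  T4=26  T5=15  T6=1  T7=50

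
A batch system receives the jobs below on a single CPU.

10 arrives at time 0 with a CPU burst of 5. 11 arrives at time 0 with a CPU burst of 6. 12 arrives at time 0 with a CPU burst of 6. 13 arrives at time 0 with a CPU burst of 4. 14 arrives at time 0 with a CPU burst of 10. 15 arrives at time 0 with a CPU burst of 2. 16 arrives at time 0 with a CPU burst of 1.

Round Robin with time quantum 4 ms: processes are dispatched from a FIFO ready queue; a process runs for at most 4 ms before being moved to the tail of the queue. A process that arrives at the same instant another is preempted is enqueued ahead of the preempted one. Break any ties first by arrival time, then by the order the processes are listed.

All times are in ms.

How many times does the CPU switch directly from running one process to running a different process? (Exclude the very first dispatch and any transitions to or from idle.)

Timeline: | 10 0-4 | 11 4-8 | 12 8-12 | 13 12-16 | 14 16-20 | 15 20-22 | 16 22-23 | 10 23-24 | 11 24-26 | 12 26-28 | 14 28-34 |
Completion: 10=24  11=26  12=28  13=16  14=34  15=22  16=23
Turnaround (C−A): 10=24  11=26  12=28  13=16  14=34  15=22  16=23

10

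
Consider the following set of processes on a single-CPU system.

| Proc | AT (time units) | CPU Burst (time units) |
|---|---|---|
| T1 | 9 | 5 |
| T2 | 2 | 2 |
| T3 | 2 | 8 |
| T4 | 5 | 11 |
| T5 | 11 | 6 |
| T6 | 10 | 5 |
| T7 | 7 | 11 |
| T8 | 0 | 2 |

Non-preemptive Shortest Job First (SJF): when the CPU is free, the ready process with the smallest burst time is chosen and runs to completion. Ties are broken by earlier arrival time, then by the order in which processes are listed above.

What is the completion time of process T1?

Timeline: | T8 0-2 | T2 2-4 | T3 4-12 | T1 12-17 | T6 17-22 | T5 22-28 | T4 28-39 | T7 39-50 |
Completion: T1=17  T2=4  T3=12  T4=39  T5=28  T6=22  T7=50  T8=2
Turnaround (C−A): T1=8  T2=2  T3=10  T4=34  T5=17  T6=12  T7=43  T8=2

17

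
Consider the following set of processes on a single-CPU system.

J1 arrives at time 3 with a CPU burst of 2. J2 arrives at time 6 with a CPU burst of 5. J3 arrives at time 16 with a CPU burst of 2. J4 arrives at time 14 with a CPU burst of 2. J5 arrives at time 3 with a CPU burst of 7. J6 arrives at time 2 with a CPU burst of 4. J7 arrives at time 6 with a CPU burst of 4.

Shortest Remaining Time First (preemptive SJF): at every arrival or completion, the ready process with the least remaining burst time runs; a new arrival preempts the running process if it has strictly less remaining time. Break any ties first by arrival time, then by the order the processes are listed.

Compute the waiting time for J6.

Schedule: | idle 0-2 | J6 2-3 | J1 3-5 | J6 5-8 | J7 8-12 | J2 12-14 | J4 14-16 | J3 16-18 | J2 18-21 | J5 21-28 |
Completion: J1=5  J2=21  J3=18  J4=16  J5=28  J6=8  J7=12
Waiting(J6) = turnaround − burst = 6 − 4 = 2

2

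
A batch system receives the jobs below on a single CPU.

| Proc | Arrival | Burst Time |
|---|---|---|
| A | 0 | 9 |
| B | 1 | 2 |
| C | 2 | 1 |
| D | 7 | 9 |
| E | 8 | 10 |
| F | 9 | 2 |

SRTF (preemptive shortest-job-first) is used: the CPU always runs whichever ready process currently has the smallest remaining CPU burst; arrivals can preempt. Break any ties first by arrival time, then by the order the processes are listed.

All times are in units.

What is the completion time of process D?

Schedule: | A 0-1 | B 1-3 | C 3-4 | A 4-9 | F 9-11 | A 11-14 | D 14-23 | E 23-33 |
Completion: A=14  B=3  C=4  D=23  E=33  F=11
Turnaround (C−A): A=14  B=2  C=2  D=16  E=25  F=2

23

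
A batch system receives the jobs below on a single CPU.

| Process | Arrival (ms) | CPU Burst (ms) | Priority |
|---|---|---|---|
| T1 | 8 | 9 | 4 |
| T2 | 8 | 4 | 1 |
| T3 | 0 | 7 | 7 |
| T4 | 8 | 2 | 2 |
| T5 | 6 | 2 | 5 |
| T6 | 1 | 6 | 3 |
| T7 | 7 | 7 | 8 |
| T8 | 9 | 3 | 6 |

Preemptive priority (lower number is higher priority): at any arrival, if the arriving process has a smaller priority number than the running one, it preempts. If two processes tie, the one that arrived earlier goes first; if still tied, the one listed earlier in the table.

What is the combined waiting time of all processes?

Timeline: | T3 0-1 | T6 1-7 | T5 7-8 | T2 8-12 | T4 12-14 | T1 14-23 | T5 23-24 | T8 24-27 | T3 27-33 | T7 33-40 |
Completion: T1=23  T2=12  T3=33  T4=14  T5=24  T6=7  T7=40  T8=27
Waiting = turnaround − burst: T1=6, T2=0, T3=26, T4=4, T5=16, T6=0, T7=26, T8=15
Total waiting = 6 + 0 + 26 + 4 + 16 + 0 + 26 + 15 = 93

93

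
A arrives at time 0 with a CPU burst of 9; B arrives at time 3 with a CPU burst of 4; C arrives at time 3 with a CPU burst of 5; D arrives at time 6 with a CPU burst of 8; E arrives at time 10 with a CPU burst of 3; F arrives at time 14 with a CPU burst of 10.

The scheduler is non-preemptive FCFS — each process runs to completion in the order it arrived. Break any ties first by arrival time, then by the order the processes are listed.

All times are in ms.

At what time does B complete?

Timeline: | A 0-9 | B 9-13 | C 13-18 | D 18-26 | E 26-29 | F 29-39 |
Completion: A=9  B=13  C=18  D=26  E=29  F=39

13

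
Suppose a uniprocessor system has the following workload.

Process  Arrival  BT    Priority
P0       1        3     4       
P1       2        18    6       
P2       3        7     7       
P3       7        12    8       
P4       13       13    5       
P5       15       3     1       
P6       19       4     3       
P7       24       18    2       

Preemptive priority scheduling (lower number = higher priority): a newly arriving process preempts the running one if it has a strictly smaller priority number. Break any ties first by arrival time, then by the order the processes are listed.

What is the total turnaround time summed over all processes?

260

Schedule: | idle 0-1 | P0 1-4 | P1 4-13 | P4 13-15 | P5 15-18 | P4 18-19 | P6 19-23 | P4 23-24 | P7 24-42 | P4 42-51 | P1 51-60 | P2 60-67 | P3 67-79 |
Completion: P0=4  P1=60  P2=67  P3=79  P4=51  P5=18  P6=23  P7=42
Turnaround = completion − arrival: P0=3, P1=58, P2=64, P3=72, P4=38, P5=3, P6=4, P7=18
Total turnaround = 3 + 58 + 64 + 72 + 38 + 3 + 4 + 18 = 260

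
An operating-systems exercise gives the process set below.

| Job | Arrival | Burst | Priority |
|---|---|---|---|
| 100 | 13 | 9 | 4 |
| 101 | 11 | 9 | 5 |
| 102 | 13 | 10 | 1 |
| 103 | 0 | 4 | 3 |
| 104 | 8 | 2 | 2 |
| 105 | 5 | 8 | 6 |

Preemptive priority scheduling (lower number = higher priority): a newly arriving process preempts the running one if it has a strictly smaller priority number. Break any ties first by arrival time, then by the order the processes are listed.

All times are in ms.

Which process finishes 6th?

105

Gantt: | 103 0-4 | idle 4-5 | 105 5-8 | 104 8-10 | 105 10-11 | 101 11-13 | 102 13-23 | 100 23-32 | 101 32-39 | 105 39-43 |
Completion: 100=32  101=39  102=23  103=4  104=10  105=43
Turnaround (C−A): 100=19  101=28  102=10  103=4  104=2  105=38
Finish order: 103 → 104 → 102 → 100 → 101 → 105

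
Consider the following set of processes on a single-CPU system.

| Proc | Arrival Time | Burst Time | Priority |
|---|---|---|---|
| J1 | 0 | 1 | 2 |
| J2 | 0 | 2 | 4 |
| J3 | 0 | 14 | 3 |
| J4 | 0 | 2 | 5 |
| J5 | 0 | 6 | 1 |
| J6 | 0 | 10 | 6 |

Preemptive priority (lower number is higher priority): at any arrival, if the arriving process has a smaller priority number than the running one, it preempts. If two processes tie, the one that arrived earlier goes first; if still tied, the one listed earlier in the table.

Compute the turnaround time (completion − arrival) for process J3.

Timeline: | J5 0-6 | J1 6-7 | J3 7-21 | J2 21-23 | J4 23-25 | J6 25-35 |
Completion: J1=7  J2=23  J3=21  J4=25  J5=6  J6=35
Turnaround(J3) = completion − arrival = 21 − 0 = 21

21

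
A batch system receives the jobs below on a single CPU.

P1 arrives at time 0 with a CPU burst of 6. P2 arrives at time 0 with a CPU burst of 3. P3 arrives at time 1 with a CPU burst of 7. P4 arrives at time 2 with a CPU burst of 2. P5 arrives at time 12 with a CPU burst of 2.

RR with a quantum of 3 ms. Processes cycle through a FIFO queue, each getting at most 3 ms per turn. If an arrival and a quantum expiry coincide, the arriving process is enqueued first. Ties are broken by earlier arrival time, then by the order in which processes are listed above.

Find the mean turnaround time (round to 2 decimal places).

Gantt: | P1 0-3 | P2 3-6 | P3 6-9 | P4 9-11 | P1 11-14 | P3 14-17 | P5 17-19 | P3 19-20 |
Completion: P1=14  P2=6  P3=20  P4=11  P5=19
Turnaround (C−A): P1=14  P2=6  P3=19  P4=9  P5=7
Turnaround times: P1=14, P2=6, P3=19, P4=9, P5=7
Average turnaround = (14+6+19+9+7) / 5 = 55/5 = 11.00

11.00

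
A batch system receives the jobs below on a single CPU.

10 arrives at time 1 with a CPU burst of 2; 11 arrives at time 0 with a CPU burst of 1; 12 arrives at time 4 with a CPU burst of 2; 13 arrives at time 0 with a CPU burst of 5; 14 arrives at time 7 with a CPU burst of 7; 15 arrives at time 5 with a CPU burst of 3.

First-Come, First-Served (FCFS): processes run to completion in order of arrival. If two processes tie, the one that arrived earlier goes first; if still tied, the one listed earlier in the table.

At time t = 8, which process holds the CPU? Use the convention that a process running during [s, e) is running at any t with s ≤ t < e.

12

Schedule: | 11 0-1 | 13 1-6 | 10 6-8 | 12 8-10 | 15 10-13 | 14 13-20 |
Completion: 10=8  11=1  12=10  13=6  14=20  15=13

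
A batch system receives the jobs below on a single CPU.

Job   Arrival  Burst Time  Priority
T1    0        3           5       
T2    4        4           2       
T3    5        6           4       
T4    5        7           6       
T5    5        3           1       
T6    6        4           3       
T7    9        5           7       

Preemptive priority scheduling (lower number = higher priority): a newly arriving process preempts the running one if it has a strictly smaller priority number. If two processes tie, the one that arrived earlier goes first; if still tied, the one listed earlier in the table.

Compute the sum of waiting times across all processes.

53

Timeline: | T1 0-3 | idle 3-4 | T2 4-5 | T5 5-8 | T2 8-11 | T6 11-15 | T3 15-21 | T4 21-28 | T7 28-33 |
Completion: T1=3  T2=11  T3=21  T4=28  T5=8  T6=15  T7=33
Turnaround (C−A): T1=3  T2=7  T3=16  T4=23  T5=3  T6=9  T7=24
Waiting = turnaround − burst: T1=0, T2=3, T3=10, T4=16, T5=0, T6=5, T7=19
Total waiting = 0 + 3 + 10 + 16 + 0 + 5 + 19 = 53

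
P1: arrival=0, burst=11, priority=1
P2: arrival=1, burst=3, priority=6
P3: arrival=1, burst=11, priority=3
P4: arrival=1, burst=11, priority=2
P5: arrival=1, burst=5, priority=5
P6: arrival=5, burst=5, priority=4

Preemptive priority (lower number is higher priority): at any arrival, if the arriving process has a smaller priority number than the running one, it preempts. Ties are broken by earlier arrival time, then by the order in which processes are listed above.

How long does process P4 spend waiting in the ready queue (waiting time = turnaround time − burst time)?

Gantt: | P1 0-11 | P4 11-22 | P3 22-33 | P6 33-38 | P5 38-43 | P2 43-46 |
Completion: P1=11  P2=46  P3=33  P4=22  P5=43  P6=38
Turnaround (C−A): P1=11  P2=45  P3=32  P4=21  P5=42  P6=33
Waiting(P4) = turnaround − burst = 21 − 11 = 10

10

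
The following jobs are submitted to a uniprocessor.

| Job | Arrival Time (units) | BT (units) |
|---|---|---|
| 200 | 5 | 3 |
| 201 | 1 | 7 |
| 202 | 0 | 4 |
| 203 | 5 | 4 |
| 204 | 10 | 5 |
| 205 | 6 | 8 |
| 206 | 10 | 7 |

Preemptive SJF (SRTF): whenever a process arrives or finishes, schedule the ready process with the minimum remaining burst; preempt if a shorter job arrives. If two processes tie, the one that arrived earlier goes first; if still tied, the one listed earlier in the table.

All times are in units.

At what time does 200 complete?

8

Gantt: | 202 0-4 | 201 4-5 | 200 5-8 | 203 8-12 | 204 12-17 | 201 17-23 | 206 23-30 | 205 30-38 |
Completion: 200=8  201=23  202=4  203=12  204=17  205=38  206=30
Turnaround (C−A): 200=3  201=22  202=4  203=7  204=7  205=32  206=20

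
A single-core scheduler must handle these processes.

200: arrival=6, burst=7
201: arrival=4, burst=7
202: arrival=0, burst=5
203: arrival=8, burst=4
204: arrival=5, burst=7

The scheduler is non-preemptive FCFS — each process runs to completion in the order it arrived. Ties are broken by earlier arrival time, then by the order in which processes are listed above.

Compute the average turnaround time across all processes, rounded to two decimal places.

Gantt: | 202 0-5 | 201 5-12 | 204 12-19 | 200 19-26 | 203 26-30 |
Completion: 200=26  201=12  202=5  203=30  204=19
Turnaround (C−A): 200=20  201=8  202=5  203=22  204=14
Turnaround times: 200=20, 201=8, 202=5, 203=22, 204=14
Average turnaround = (20+8+5+22+14) / 5 = 69/5 = 13.80

13.80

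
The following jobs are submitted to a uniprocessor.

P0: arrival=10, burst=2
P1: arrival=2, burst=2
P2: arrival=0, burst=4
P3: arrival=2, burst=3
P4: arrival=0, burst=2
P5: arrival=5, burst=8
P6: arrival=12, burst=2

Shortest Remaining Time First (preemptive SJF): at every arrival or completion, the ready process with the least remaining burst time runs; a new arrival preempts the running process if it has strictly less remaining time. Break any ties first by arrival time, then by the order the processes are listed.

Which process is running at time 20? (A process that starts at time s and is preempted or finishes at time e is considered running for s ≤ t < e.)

Gantt: | P4 0-2 | P1 2-4 | P3 4-7 | P2 7-11 | P0 11-13 | P6 13-15 | P5 15-23 |
Completion: P0=13  P1=4  P2=11  P3=7  P4=2  P5=23  P6=15
Turnaround (C−A): P0=3  P1=2  P2=11  P3=5  P4=2  P5=18  P6=3

P5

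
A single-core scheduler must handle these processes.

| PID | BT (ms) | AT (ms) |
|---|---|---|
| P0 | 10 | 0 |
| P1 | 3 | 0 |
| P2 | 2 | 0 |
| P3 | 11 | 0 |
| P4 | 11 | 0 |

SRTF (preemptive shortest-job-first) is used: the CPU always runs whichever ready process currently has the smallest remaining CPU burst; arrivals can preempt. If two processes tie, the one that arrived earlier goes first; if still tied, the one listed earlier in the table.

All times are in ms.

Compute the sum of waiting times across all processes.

Timeline: | P2 0-2 | P1 2-5 | P0 5-15 | P3 15-26 | P4 26-37 |
Completion: P0=15  P1=5  P2=2  P3=26  P4=37
Waiting = turnaround − burst: P0=5, P1=2, P2=0, P3=15, P4=26
Total waiting = 5 + 2 + 0 + 15 + 26 = 48

48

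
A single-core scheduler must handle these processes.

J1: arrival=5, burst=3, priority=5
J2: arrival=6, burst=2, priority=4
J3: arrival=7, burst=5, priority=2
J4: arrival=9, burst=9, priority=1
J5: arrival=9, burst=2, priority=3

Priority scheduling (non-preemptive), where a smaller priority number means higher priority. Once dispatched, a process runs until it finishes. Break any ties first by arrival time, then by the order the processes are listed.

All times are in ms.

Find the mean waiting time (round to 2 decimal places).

Timeline: | idle 0-5 | J1 5-8 | J3 8-13 | J4 13-22 | J5 22-24 | J2 24-26 |
Completion: J1=8  J2=26  J3=13  J4=22  J5=24
Turnaround (C−A): J1=3  J2=20  J3=6  J4=13  J5=15
Waiting times: J1=0, J2=18, J3=1, J4=4, J5=13
Average waiting = (0+18+1+4+13) / 5 = 36/5 = 7.20

7.20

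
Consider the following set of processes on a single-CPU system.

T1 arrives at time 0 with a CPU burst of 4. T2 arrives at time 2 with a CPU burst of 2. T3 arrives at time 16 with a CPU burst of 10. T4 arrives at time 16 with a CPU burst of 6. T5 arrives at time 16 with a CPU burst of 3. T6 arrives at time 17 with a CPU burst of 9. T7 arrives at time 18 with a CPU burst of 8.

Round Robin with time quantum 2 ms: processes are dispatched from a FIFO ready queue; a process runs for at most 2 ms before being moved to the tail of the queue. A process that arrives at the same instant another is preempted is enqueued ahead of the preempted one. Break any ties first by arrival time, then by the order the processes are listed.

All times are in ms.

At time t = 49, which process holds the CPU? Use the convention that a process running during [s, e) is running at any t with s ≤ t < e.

T3

Schedule: | T1 0-2 | T2 2-4 | T1 4-6 | idle 6-16 | T3 16-18 | T4 18-20 | T5 20-22 | T6 22-24 | T7 24-26 | T3 26-28 | T4 28-30 | T5 30-31 | T6 31-33 | T7 33-35 | T3 35-37 | T4 37-39 | T6 39-41 | T7 41-43 | T3 43-45 | T6 45-47 | T7 47-49 | T3 49-51 | T6 51-52 |
Completion: T1=6  T2=4  T3=51  T4=39  T5=31  T6=52  T7=49
Turnaround (C−A): T1=6  T2=2  T3=35  T4=23  T5=15  T6=35  T7=31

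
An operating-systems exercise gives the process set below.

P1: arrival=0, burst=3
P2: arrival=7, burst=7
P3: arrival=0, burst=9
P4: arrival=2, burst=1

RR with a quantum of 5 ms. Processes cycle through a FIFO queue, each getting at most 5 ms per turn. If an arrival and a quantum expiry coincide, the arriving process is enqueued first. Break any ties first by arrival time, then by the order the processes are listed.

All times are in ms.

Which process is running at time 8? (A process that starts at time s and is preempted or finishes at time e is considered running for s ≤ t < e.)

P4

Gantt: | P1 0-3 | P3 3-8 | P4 8-9 | P2 9-14 | P3 14-18 | P2 18-20 |
Completion: P1=3  P2=20  P3=18  P4=9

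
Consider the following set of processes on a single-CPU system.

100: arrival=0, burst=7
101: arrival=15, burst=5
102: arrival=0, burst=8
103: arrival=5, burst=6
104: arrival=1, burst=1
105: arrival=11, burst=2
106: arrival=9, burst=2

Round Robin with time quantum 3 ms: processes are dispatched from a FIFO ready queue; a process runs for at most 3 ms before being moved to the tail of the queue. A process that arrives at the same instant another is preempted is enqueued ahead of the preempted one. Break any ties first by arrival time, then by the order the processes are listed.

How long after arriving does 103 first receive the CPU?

5

Schedule: | 100 0-3 | 102 3-6 | 104 6-7 | 100 7-10 | 103 10-13 | 102 13-16 | 106 16-18 | 100 18-19 | 105 19-21 | 103 21-24 | 101 24-27 | 102 27-29 | 101 29-31 |
Completion: 100=19  101=31  102=29  103=24  104=7  105=21  106=18
Turnaround (C−A): 100=19  101=16  102=29  103=19  104=6  105=10  106=9
Response(103) = first start − arrival = 10 − 5 = 5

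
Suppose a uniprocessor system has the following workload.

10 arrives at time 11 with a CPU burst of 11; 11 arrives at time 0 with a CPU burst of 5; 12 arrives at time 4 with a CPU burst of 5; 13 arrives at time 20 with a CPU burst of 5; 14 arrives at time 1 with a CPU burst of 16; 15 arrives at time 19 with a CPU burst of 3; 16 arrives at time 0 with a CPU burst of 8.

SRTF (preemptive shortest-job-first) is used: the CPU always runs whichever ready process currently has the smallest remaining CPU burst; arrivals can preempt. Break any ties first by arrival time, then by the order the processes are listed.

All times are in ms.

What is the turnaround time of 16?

18

Timeline: | 11 0-5 | 12 5-10 | 16 10-18 | 10 18-19 | 15 19-22 | 13 22-27 | 10 27-37 | 14 37-53 |
Completion: 10=37  11=5  12=10  13=27  14=53  15=22  16=18
Turnaround (C−A): 10=26  11=5  12=6  13=7  14=52  15=3  16=18
Turnaround(16) = completion − arrival = 18 − 0 = 18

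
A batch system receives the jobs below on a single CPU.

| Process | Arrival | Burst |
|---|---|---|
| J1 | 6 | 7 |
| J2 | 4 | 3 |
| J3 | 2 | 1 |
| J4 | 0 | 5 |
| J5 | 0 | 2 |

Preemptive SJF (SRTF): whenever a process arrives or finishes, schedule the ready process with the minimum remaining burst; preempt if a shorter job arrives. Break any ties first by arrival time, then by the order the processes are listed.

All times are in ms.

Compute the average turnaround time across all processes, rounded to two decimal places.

5.80

Schedule: | J5 0-2 | J3 2-3 | J4 3-4 | J2 4-7 | J4 7-11 | J1 11-18 |
Completion: J1=18  J2=7  J3=3  J4=11  J5=2
Turnaround (C−A): J1=12  J2=3  J3=1  J4=11  J5=2
Turnaround times: J1=12, J2=3, J3=1, J4=11, J5=2
Average turnaround = (12+3+1+11+2) / 5 = 29/5 = 5.80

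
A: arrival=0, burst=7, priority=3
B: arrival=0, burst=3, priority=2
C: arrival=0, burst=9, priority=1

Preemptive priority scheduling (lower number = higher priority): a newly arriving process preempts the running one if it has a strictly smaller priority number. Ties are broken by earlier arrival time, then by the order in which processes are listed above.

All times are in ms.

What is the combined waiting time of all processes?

Gantt: | C 0-9 | B 9-12 | A 12-19 |
Completion: A=19  B=12  C=9
Turnaround (C−A): A=19  B=12  C=9
Waiting = turnaround − burst: A=12, B=9, C=0
Total waiting = 12 + 9 + 0 = 21

21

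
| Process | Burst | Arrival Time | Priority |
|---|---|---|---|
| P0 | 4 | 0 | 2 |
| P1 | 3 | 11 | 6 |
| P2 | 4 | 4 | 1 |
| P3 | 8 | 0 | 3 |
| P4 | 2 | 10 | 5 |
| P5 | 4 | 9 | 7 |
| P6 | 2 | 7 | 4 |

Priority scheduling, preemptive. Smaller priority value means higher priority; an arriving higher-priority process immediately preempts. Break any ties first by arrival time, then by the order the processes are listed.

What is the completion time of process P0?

Timeline: | P0 0-4 | P2 4-8 | P3 8-16 | P6 16-18 | P4 18-20 | P1 20-23 | P5 23-27 |
Completion: P0=4  P1=23  P2=8  P3=16  P4=20  P5=27  P6=18

4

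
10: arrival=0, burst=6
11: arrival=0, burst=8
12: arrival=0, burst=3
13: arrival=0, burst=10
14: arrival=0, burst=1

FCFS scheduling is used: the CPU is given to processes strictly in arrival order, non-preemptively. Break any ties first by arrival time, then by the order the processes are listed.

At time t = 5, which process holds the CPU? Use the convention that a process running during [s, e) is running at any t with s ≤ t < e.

10

Gantt: | 10 0-6 | 11 6-14 | 12 14-17 | 13 17-27 | 14 27-28 |
Completion: 10=6  11=14  12=17  13=27  14=28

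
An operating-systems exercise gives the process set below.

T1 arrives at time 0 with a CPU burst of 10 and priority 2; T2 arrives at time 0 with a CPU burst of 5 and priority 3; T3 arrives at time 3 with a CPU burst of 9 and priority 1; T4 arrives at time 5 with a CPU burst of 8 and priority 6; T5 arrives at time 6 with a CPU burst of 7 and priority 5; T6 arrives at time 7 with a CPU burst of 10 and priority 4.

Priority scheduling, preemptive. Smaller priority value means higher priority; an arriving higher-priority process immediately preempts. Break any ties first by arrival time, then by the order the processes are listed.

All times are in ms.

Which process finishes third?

Schedule: | T1 0-3 | T3 3-12 | T1 12-19 | T2 19-24 | T6 24-34 | T5 34-41 | T4 41-49 |
Completion: T1=19  T2=24  T3=12  T4=49  T5=41  T6=34
Turnaround (C−A): T1=19  T2=24  T3=9  T4=44  T5=35  T6=27
Finish order: T3 → T1 → T2 → T6 → T5 → T4

T2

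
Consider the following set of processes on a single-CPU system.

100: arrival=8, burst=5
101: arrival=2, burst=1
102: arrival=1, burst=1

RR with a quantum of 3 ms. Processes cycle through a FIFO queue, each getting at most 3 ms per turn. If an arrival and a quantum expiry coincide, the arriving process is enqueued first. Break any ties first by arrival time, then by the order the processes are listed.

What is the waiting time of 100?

0

Gantt: | idle 0-1 | 102 1-2 | 101 2-3 | idle 3-8 | 100 8-13 |
Completion: 100=13  101=3  102=2
Turnaround (C−A): 100=5  101=1  102=1
Waiting(100) = turnaround − burst = 5 − 5 = 0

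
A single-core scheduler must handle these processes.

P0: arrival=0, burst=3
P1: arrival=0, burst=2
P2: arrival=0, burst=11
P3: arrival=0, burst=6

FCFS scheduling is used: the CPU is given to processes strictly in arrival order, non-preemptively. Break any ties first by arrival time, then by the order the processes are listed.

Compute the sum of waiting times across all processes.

Timeline: | P0 0-3 | P1 3-5 | P2 5-16 | P3 16-22 |
Completion: P0=3  P1=5  P2=16  P3=22
Waiting = turnaround − burst: P0=0, P1=3, P2=5, P3=16
Total waiting = 0 + 3 + 5 + 16 = 24

24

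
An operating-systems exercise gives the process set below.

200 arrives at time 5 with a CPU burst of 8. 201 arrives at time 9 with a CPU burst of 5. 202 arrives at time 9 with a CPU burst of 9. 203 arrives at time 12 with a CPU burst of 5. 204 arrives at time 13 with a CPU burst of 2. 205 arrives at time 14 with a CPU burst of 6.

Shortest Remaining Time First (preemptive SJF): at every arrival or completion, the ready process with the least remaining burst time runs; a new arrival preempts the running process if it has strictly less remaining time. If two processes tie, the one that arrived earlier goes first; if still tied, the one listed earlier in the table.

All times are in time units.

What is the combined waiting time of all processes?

47

Timeline: | idle 0-5 | 200 5-13 | 204 13-15 | 201 15-20 | 203 20-25 | 205 25-31 | 202 31-40 |
Completion: 200=13  201=20  202=40  203=25  204=15  205=31
Waiting = turnaround − burst: 200=0, 201=6, 202=22, 203=8, 204=0, 205=11
Total waiting = 0 + 6 + 22 + 8 + 0 + 11 = 47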